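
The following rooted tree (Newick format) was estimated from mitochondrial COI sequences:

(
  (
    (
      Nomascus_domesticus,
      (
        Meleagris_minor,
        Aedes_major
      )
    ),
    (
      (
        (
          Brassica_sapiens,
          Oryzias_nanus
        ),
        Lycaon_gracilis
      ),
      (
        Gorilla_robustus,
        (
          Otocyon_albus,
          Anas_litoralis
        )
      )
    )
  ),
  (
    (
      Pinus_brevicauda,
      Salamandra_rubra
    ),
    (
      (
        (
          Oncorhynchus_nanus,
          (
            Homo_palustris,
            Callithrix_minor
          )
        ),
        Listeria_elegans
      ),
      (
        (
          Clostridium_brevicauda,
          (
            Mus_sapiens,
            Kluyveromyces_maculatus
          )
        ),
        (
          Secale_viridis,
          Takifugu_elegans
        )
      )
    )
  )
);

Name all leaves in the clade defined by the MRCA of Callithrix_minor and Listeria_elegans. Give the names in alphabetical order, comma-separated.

Callithrix_minor, Homo_palustris, Listeria_elegans, Oncorhynchus_nanus

Tracing Callithrix_minor: it sits inside (Homo_palustris,Callithrix_minor).
Tracing Listeria_elegans: it sits inside ((Oncorhynchus_nanus,(Homo_palustris,Callithrix_minor)),Listeria_elegans).
The smallest clade enclosing both is ((Oncorhynchus_nanus,(Homo_palustris,Callithrix_minor)),Listeria_elegans); the answer is its 4 terminal taxa in alphabetical order.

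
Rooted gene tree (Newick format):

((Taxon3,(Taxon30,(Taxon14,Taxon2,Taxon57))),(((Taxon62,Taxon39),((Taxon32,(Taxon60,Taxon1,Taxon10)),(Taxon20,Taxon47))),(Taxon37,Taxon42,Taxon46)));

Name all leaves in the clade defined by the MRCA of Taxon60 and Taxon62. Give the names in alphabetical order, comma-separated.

Taxon1, Taxon10, Taxon20, Taxon32, Taxon39, Taxon47, Taxon60, Taxon62

Tracing Taxon60: it sits inside (Taxon60,Taxon1,Taxon10).
Tracing Taxon62: it sits inside (Taxon62,Taxon39).
The smallest clade enclosing both is ((Taxon62,Taxon39),((Taxon32,(Taxon60,Taxon1,Taxon10)),(Taxon20,Taxon47))); the answer is its 8 terminal taxa in alphabetical order.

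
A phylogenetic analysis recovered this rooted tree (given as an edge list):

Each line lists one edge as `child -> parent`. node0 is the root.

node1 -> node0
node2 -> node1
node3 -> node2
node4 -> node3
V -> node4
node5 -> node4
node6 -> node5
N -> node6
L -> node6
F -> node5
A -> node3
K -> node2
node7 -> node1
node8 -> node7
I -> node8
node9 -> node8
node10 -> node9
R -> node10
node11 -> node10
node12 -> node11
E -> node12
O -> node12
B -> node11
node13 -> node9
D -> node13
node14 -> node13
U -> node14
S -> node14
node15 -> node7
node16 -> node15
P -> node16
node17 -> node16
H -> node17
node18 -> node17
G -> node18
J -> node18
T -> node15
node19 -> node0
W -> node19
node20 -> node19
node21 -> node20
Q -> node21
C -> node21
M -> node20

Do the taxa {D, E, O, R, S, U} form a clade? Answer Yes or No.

No

The MRCA of the listed taxa subtends ((R,((E,O),B)),(D,(U,S))).
That clade also contains B, which is not in the proposed group, so the group is not monophyletic.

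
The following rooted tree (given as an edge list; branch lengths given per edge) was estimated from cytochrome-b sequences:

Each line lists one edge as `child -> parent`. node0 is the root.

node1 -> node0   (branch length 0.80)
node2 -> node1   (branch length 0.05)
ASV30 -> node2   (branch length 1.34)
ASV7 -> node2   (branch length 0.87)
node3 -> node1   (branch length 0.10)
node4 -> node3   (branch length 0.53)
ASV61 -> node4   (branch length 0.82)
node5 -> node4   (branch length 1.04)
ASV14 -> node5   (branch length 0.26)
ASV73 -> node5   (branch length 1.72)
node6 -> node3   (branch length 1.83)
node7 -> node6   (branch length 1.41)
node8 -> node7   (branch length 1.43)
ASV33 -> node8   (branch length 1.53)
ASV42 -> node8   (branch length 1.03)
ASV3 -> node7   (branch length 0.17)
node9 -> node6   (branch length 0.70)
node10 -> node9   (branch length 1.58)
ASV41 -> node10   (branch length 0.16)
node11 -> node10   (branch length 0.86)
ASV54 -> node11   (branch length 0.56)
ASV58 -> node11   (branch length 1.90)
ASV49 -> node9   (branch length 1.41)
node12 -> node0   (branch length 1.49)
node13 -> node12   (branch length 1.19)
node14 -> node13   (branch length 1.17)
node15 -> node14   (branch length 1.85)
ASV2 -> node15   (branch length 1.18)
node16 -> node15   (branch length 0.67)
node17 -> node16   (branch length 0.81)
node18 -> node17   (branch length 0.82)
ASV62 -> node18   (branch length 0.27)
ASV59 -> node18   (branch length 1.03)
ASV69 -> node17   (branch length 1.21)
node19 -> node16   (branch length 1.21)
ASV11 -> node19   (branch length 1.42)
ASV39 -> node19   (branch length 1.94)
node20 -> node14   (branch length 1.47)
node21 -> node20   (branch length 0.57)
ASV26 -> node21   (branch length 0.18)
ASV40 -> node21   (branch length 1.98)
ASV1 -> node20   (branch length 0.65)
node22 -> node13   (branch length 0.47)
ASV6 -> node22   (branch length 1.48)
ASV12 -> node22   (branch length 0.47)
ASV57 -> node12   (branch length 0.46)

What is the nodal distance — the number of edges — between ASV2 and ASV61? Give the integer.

9

The MRCA of ASV2 and ASV61 is the root of the tree.
From ASV2 up to that node: 5 branches. From ASV61 up to the same node: 4 branches. Total: 5 + 4 = 9.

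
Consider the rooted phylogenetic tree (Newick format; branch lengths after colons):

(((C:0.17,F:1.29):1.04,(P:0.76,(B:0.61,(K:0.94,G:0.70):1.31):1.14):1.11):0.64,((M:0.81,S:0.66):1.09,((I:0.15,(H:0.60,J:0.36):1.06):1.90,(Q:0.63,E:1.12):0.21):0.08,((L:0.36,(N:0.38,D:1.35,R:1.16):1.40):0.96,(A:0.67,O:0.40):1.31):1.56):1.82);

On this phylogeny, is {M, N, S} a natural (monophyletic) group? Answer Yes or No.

No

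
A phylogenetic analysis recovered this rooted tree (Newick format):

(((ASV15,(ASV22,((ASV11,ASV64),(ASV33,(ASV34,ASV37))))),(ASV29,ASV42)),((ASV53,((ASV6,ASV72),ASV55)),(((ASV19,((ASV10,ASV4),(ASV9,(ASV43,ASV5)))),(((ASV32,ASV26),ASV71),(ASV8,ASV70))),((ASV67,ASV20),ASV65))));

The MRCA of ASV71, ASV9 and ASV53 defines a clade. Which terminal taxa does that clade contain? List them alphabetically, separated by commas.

ASV10, ASV19, ASV20, ASV26, ASV32, ASV4, ASV43, ASV5, ASV53, ASV55, ASV6, ASV65, ASV67, ASV70, ASV71, ASV72, ASV8, ASV9

Tracing ASV71: it sits inside ((ASV32,ASV26),ASV71).
Tracing ASV9: it sits inside (ASV9,(ASV43,ASV5)).
Tracing ASV53: it sits inside (ASV53,((ASV6,ASV72),ASV55)).
The smallest clade enclosing all 3 is ((ASV53,((ASV6,ASV72),ASV55)),(((ASV19,((ASV10,ASV4),(ASV9,(ASV43,ASV5)))),(((ASV32,ASV26),ASV71),(ASV8,ASV70))),((ASV67,ASV20),ASV65))); the answer is its 18 terminal taxa in alphabetical order.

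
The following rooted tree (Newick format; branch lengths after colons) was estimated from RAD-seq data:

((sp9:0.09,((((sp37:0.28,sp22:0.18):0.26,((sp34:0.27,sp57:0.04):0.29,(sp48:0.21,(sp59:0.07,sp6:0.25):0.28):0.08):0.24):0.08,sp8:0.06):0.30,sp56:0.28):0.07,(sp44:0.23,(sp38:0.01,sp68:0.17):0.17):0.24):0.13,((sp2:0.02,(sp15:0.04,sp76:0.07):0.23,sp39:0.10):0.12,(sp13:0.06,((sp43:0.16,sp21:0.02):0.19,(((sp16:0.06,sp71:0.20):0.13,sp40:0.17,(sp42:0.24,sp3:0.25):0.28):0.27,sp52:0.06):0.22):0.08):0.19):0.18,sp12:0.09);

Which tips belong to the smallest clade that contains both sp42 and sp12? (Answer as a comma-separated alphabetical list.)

sp12, sp13, sp15, sp16, sp2, sp21, sp22, sp3, sp34, sp37, sp38, sp39, sp40, sp42, sp43, sp44, sp48, sp52, sp56, sp57, sp59, sp6, sp68, sp71, sp76, sp8, sp9

Tracing sp42: it sits inside (sp42,sp3).
Tracing sp12: it attaches directly to the root.
The smallest clade enclosing both is the whole tree (their MRCA is the root), so the answer is all 27 tips in alphabetical order.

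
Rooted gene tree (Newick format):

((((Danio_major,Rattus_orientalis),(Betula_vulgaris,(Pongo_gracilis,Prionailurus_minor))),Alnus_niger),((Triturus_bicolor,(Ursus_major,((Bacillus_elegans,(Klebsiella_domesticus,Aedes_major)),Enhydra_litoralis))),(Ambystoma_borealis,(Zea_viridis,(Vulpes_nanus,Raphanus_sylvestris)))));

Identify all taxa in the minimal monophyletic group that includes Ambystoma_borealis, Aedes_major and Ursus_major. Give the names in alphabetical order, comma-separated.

Tracing Ambystoma_borealis: it sits inside (Ambystoma_borealis,(Zea_viridis,(Vulpes_nanus,Raphanus_sylvestris))).
Tracing Aedes_major: it sits inside (Klebsiella_domesticus,Aedes_major).
Tracing Ursus_major: it sits inside (Ursus_major,((Bacillus_elegans,(Klebsiella_domesticus,Aedes_major)),Enhydra_litoralis)).
The smallest clade enclosing all 3 is ((Triturus_bicolor,(Ursus_major,((Bacillus_elegans,(Klebsiella_domesticus,Aedes_major)),Enhydra_litoralis))),(Ambystoma_borealis,(Zea_viridis,(Vulpes_nanus,Raphanus_sylvestris)))); the answer is its 10 terminal taxa in alphabetical order.

Aedes_major, Ambystoma_borealis, Bacillus_elegans, Enhydra_litoralis, Klebsiella_domesticus, Raphanus_sylvestris, Triturus_bicolor, Ursus_major, Vulpes_nanus, Zea_viridis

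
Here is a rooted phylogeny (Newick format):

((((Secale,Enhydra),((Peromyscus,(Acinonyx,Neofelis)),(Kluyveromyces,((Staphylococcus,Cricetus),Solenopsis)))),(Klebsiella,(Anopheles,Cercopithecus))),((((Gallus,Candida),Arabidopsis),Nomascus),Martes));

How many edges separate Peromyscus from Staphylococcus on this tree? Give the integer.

6

The MRCA of Peromyscus and Staphylococcus is the node subtending ((Peromyscus,(Acinonyx,Neofelis)),(Kluyveromyces,((Staphylococcus,Cricetus),Solenopsis))).
From Peromyscus up to that node: 2 branches. From Staphylococcus up to the same node: 4 branches. Total: 2 + 4 = 6.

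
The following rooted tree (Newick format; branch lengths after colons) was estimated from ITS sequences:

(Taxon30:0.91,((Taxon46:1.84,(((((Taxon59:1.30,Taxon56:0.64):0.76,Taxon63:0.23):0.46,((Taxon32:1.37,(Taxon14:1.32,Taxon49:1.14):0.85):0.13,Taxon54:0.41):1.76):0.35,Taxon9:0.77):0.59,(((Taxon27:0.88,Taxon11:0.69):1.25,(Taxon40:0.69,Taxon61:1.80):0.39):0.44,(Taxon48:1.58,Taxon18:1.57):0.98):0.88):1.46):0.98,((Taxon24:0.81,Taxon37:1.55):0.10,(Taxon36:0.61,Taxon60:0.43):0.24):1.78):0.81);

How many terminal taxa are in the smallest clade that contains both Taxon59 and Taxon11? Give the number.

The MRCA of Taxon59 and Taxon11 is the node subtending (((((Taxon59,Taxon56),Taxon63),((Taxon32,(Taxon14,Taxon49)),Taxon54)),Taxon9),(((Taxon27,Taxon11),(Taxon40,Taxon61)),(Taxon48,Taxon18))).
That clade contains 14 terminal taxa: Taxon11, Taxon14, Taxon18, Taxon27, Taxon32, Taxon40, Taxon48, Taxon49, Taxon54, Taxon56, Taxon59, Taxon61, Taxon63, Taxon9.

14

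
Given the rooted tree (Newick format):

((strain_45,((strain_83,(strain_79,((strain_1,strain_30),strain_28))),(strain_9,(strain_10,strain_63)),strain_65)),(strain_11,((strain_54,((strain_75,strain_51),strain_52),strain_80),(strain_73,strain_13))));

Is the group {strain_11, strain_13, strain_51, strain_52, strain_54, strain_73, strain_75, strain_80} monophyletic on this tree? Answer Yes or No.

The most recent common ancestor of these taxa subtends (strain_11,((strain_54,((strain_75,strain_51),strain_52),strain_80),(strain_73,strain_13))).
That clade has exactly 8 tips — every listed taxon and nothing else — so the group is monophyletic.

Yes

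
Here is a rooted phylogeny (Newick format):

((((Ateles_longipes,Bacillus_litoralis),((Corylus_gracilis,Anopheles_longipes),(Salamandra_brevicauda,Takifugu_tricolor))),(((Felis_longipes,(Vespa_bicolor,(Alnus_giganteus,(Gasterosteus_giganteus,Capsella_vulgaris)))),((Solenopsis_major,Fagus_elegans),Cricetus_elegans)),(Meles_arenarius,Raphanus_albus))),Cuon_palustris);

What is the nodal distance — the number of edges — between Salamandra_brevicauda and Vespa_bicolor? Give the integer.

The MRCA of Salamandra_brevicauda and Vespa_bicolor is the node subtending (((Ateles_longipes,Bacillus_litoralis),((Corylus_gracilis,Anopheles_longipes),(Salamandra_brevicauda,Takifugu_tricolor))),(((Felis_longipes,(Vespa_bicolor,(Alnus_giganteus,(Gasterosteus_giganteus,Capsella_vulgaris)))),((Solenopsis_major,Fagus_elegans),Cricetus_elegans)),(Meles_arenarius,Raphanus_albus))).
From Salamandra_brevicauda up to that node: 4 branches. From Vespa_bicolor up to the same node: 5 branches. Total: 4 + 5 = 9.

9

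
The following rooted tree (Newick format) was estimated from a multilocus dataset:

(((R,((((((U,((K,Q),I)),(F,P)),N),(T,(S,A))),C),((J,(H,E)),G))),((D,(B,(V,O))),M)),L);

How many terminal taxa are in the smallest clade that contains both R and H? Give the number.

16

The MRCA of R and H is the node subtending (R,((((((U,((K,Q),I)),(F,P)),N),(T,(S,A))),C),((J,(H,E)),G))).
That clade contains 16 terminal taxa: A, C, E, F, G, H, I, J, K, N, P, Q, R, S, T, U.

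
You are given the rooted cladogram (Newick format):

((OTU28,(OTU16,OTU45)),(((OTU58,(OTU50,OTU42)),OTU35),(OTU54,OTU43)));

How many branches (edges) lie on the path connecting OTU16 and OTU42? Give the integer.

8

The MRCA of OTU16 and OTU42 is the root of the tree.
From OTU16 up to that node: 3 branches. From OTU42 up to the same node: 5 branches. Total: 3 + 5 = 8.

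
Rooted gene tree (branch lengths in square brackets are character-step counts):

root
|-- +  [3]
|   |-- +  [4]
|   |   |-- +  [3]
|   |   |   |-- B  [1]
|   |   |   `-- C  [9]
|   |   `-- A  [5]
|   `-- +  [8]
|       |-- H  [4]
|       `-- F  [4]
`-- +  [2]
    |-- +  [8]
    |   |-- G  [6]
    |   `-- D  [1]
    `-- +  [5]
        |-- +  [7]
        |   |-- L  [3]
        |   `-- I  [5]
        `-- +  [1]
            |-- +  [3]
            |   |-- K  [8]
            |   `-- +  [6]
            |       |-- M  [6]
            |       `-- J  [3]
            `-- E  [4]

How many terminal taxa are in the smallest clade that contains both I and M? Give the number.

6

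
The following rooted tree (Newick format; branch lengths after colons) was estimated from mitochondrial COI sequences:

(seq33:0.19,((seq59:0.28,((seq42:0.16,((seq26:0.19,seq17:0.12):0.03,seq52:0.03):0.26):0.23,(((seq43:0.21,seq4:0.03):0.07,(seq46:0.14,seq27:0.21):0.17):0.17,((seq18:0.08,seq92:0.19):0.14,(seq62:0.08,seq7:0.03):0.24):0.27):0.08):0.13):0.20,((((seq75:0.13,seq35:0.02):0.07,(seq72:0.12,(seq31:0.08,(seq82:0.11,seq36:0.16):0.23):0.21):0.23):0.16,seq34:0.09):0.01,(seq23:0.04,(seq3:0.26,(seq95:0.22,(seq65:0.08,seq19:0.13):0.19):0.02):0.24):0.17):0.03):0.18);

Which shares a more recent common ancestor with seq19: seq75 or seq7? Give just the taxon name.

The MRCA of seq19 and seq75 subtends ((((seq75,seq35),(seq72,(seq31,(seq82,seq36)))),seq34),(seq23,(seq3,(seq95,(seq65,seq19))))) (12 taxa).
The MRCA of seq19 and seq7 subtends ((seq59,((seq42,((seq26,seq17),seq52)),(((seq43,seq4),(seq46,seq27)),((seq18,seq92),(seq62,seq7))))),((((seq75,seq35),(seq72,(seq31,(seq82,seq36)))),seq34),(seq23,(seq3,(seq95,(seq65,seq19)))))) (25 taxa).
The first is nested inside the second, so seq19 shares a more recent common ancestor with seq75.

seq75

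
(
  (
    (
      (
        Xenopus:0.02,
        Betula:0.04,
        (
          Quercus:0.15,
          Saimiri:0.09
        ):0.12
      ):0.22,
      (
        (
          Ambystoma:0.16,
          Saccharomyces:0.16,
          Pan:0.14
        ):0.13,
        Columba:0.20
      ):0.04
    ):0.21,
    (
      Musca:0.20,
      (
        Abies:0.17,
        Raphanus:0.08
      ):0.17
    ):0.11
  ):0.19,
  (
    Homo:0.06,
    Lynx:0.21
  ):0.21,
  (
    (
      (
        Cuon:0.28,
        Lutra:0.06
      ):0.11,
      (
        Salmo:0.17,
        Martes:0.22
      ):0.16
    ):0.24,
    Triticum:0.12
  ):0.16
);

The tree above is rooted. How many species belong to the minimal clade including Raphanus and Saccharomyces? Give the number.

11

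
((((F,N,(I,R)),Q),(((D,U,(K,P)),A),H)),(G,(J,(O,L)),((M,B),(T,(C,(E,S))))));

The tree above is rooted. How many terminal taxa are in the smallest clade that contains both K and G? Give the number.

The MRCA of K and G is the root, so the clade is the entire tree.
That clade contains 21 terminal taxa: A, B, C, D, E, F, G, H, I, J, K, L, M, N, O, P, Q, R, S, T, U.

21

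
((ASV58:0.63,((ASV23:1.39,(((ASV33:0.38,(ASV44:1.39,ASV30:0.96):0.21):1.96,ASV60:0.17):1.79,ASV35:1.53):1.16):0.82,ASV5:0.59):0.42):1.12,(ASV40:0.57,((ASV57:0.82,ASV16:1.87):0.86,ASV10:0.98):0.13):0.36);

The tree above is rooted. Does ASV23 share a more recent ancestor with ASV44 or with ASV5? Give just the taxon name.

ASV44

The MRCA of ASV23 and ASV44 subtends (ASV23,(((ASV33,(ASV44,ASV30)),ASV60),ASV35)) (6 taxa).
The MRCA of ASV23 and ASV5 subtends ((ASV23,(((ASV33,(ASV44,ASV30)),ASV60),ASV35)),ASV5) (7 taxa).
The first is nested inside the second, so ASV23 shares a more recent common ancestor with ASV44.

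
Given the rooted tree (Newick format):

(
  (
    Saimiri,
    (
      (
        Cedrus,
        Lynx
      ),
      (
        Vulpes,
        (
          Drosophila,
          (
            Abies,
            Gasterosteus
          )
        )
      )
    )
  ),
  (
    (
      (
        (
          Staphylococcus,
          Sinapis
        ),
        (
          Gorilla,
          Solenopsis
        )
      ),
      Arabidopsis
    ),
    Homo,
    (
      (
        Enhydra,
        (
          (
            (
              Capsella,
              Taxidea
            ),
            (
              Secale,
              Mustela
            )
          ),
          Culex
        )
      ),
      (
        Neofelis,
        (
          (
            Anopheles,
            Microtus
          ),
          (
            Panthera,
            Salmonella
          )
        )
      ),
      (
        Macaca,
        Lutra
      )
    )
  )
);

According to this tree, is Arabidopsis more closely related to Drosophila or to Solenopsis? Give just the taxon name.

The MRCA of Arabidopsis and Solenopsis subtends (((Staphylococcus,Sinapis),(Gorilla,Solenopsis)),Arabidopsis) (5 taxa).
The MRCA of Arabidopsis and Drosophila is the root, subtending the entire tree (26 taxa).
The first is nested inside the second, so Arabidopsis shares a more recent common ancestor with Solenopsis.

Solenopsis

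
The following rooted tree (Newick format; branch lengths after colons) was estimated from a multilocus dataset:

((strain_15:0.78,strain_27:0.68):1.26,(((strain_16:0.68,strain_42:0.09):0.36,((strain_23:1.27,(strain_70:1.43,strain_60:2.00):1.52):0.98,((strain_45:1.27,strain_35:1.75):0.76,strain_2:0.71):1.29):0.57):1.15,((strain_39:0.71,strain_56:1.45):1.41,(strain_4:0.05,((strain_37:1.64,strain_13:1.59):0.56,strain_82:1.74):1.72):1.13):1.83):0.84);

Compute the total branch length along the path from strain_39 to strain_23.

The path runs strain_39 → … → MRCA → … → strain_23; the MRCA is the node subtending (((strain_16,strain_42),((strain_23,(strain_70,strain_60)),((strain_45,strain_35),strain_2))),((strain_39,strain_56),(strain_4,((strain_37,strain_13),strain_82)))).
Branch lengths along that path: 0.71 + 1.41 + 1.83 + 1.15 + 0.57 + 0.98 + 1.27 = 7.92.

7.92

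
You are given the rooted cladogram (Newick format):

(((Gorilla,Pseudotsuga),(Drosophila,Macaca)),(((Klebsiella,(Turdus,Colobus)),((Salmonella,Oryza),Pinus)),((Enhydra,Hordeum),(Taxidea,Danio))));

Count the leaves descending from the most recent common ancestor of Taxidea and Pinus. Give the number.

10

The MRCA of Taxidea and Pinus is the node subtending (((Klebsiella,(Turdus,Colobus)),((Salmonella,Oryza),Pinus)),((Enhydra,Hordeum),(Taxidea,Danio))).
That clade contains 10 terminal taxa: Colobus, Danio, Enhydra, Hordeum, Klebsiella, Oryza, Pinus, Salmonella, Taxidea, Turdus.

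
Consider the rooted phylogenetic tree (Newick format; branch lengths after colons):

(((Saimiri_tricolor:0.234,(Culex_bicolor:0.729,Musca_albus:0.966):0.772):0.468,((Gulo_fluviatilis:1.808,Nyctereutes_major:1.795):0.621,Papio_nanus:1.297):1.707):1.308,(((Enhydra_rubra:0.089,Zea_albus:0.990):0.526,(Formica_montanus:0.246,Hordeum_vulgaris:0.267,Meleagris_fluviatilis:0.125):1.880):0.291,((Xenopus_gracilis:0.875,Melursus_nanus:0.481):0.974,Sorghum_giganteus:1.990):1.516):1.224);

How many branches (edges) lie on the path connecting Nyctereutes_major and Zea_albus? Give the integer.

The MRCA of Nyctereutes_major and Zea_albus is the root of the tree.
From Nyctereutes_major up to that node: 4 branches. From Zea_albus up to the same node: 4 branches. Total: 4 + 4 = 8.

8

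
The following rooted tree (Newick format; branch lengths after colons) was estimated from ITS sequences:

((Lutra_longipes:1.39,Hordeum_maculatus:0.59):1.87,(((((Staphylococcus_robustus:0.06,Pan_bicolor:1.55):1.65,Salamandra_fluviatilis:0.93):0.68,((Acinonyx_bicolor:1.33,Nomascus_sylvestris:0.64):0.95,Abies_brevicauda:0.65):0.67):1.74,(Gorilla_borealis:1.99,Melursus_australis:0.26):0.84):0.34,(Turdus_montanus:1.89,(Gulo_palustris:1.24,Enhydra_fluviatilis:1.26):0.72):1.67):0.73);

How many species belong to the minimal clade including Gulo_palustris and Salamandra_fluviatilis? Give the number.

The MRCA of Gulo_palustris and Salamandra_fluviatilis is the node subtending (((((Staphylococcus_robustus,Pan_bicolor),Salamandra_fluviatilis),((Acinonyx_bicolor,Nomascus_sylvestris),Abies_brevicauda)),(Gorilla_borealis,Melursus_australis)),(Turdus_montanus,(Gulo_palustris,Enhydra_fluviatilis))).
That clade contains 11 terminal taxa: Abies_brevicauda, Acinonyx_bicolor, Enhydra_fluviatilis, Gorilla_borealis, Gulo_palustris, Melursus_australis, Nomascus_sylvestris, Pan_bicolor, Salamandra_fluviatilis, Staphylococcus_robustus, Turdus_montanus.

11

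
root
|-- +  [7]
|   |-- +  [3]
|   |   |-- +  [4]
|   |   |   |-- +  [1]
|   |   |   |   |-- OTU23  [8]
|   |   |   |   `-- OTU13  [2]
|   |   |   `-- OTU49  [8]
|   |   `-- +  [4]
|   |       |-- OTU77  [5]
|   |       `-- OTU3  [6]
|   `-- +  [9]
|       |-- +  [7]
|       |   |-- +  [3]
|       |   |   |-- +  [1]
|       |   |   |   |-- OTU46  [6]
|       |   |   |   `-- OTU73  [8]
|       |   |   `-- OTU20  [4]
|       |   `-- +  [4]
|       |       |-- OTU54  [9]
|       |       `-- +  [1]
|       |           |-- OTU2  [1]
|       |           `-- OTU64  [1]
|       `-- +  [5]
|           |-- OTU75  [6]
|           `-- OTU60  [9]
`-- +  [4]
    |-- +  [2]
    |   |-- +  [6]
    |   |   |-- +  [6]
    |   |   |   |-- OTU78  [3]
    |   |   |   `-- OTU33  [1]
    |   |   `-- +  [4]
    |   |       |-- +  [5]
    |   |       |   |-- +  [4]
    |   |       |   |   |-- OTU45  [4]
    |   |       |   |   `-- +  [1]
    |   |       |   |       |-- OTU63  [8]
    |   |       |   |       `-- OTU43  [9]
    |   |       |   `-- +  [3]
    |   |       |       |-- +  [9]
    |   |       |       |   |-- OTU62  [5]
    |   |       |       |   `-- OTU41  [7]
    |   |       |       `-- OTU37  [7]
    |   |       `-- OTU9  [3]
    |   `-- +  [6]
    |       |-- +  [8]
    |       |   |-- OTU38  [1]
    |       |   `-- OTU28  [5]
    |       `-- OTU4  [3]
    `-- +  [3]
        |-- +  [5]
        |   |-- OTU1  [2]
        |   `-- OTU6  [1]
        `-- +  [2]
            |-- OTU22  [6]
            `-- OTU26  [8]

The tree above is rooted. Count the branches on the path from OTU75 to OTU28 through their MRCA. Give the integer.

The MRCA of OTU75 and OTU28 is the root of the tree.
From OTU75 up to that node: 4 branches. From OTU28 up to the same node: 5 branches. Total: 4 + 5 = 9.

9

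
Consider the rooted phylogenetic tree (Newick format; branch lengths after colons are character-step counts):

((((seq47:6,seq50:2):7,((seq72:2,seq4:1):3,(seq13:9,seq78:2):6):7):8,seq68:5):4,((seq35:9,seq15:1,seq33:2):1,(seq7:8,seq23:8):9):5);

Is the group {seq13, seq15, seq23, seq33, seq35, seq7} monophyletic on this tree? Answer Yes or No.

No

The MRCA of the listed taxa is the root, so the smallest clade containing them is the whole tree.
That clade also contains seq4, seq47, seq50, seq68, seq72, seq78, which are not in the proposed group, so the group is not monophyletic.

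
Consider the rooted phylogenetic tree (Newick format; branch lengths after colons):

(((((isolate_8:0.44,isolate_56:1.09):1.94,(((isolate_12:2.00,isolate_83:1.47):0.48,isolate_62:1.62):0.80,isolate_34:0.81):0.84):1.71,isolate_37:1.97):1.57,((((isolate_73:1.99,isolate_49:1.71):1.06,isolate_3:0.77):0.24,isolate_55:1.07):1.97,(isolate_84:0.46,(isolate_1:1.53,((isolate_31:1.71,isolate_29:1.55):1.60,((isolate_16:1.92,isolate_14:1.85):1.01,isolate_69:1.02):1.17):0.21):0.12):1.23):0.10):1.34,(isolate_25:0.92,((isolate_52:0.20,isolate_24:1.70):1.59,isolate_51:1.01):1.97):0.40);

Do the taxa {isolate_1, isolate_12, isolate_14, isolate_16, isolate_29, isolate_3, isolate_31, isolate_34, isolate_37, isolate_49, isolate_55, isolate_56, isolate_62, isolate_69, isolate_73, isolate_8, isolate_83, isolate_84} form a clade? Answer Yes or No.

The most recent common ancestor of these taxa subtends ((((isolate_8,isolate_56),(((isolate_12,isolate_83),isolate_62),isolate_34)),isolate_37),((((isolate_73,isolate_49),isolate_3),isolate_55),(isolate_84,(isolate_1,((isolate_31,isolate_29),((isolate_16,isolate_14),isolate_69)))))).
That clade has exactly 18 tips — every listed taxon and nothing else — so the group is monophyletic.

Yes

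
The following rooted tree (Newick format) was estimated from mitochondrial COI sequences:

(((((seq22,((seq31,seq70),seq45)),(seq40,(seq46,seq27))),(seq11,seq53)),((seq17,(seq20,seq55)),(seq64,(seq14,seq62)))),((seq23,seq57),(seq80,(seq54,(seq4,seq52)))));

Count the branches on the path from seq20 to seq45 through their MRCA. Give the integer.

The MRCA of seq20 and seq45 is the node subtending ((((seq22,((seq31,seq70),seq45)),(seq40,(seq46,seq27))),(seq11,seq53)),((seq17,(seq20,seq55)),(seq64,(seq14,seq62)))).
From seq20 up to that node: 4 branches. From seq45 up to the same node: 5 branches. Total: 4 + 5 = 9.

9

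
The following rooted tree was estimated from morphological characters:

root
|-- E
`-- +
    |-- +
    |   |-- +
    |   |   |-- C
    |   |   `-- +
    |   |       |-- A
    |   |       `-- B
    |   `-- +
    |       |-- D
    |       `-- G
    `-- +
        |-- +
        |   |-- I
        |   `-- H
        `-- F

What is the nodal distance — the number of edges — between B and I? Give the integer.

7

The MRCA of B and I is the node subtending (((C,(A,B)),(D,G)),((I,H),F)).
From B up to that node: 4 branches. From I up to the same node: 3 branches. Total: 4 + 3 = 7.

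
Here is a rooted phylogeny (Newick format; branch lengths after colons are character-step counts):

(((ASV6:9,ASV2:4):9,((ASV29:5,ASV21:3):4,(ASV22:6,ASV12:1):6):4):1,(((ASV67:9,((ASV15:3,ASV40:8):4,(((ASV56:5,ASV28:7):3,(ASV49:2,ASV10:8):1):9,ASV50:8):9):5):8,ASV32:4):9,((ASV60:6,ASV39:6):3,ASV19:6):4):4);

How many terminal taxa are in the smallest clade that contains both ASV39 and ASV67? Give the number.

The MRCA of ASV39 and ASV67 is the node subtending (((ASV67,((ASV15,ASV40),(((ASV56,ASV28),(ASV49,ASV10)),ASV50))),ASV32),((ASV60,ASV39),ASV19)).
That clade contains 12 terminal taxa: ASV10, ASV15, ASV19, ASV28, ASV32, ASV39, ASV40, ASV49, ASV50, ASV56, ASV60, ASV67.

12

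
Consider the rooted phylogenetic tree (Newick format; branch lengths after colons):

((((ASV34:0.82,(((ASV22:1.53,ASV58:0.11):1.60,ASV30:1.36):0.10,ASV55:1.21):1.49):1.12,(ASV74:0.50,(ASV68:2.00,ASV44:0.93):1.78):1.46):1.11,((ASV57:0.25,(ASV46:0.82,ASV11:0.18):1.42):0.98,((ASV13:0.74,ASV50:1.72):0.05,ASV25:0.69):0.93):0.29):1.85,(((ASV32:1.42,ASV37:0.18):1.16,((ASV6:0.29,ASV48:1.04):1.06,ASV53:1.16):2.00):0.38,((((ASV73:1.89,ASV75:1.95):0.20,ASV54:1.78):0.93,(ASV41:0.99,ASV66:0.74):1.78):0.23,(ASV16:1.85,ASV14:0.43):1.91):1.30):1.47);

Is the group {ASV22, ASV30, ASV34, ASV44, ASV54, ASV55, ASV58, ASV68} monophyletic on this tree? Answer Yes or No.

No

The MRCA of the listed taxa is the root, so the smallest clade containing them is the whole tree.
That clade also contains ASV11, ASV13, ASV14, ASV16, ASV25, ASV32, ASV37, ASV41, ASV46, ASV48, ASV50, ASV53, ASV57, ASV6, ASV66, ASV73, ASV74, ASV75, which are not in the proposed group, so the group is not monophyletic.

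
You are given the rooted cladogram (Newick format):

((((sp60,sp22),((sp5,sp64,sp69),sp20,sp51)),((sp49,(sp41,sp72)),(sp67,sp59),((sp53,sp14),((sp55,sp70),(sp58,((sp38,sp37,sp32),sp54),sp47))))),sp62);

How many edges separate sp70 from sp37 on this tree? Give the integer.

The MRCA of sp70 and sp37 is the node subtending ((sp55,sp70),(sp58,((sp38,sp37,sp32),sp54),sp47)).
From sp70 up to that node: 2 branches. From sp37 up to the same node: 4 branches. Total: 2 + 4 = 6.

6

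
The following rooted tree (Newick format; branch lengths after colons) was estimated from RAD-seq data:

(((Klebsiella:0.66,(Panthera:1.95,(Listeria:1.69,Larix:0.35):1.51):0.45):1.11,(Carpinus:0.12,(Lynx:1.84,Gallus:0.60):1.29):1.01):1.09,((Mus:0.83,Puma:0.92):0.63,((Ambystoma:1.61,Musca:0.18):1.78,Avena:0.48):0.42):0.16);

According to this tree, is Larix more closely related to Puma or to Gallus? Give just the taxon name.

The MRCA of Larix and Gallus subtends ((Klebsiella,(Panthera,(Listeria,Larix))),(Carpinus,(Lynx,Gallus))) (7 taxa).
The MRCA of Larix and Puma is the root, subtending the entire tree (12 taxa).
The first is nested inside the second, so Larix shares a more recent common ancestor with Gallus.

Gallus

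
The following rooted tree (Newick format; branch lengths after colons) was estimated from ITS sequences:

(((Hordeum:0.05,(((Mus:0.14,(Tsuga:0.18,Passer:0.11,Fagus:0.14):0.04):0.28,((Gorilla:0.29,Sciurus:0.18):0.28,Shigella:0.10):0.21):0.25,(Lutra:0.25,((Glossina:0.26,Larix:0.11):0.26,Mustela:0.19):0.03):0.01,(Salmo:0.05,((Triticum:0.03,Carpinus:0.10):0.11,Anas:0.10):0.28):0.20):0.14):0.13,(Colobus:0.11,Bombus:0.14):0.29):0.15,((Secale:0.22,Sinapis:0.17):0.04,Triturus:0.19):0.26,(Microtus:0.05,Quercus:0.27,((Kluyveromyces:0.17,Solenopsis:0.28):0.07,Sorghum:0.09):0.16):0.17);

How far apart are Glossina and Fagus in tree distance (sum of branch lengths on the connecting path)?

The path runs Glossina → … → MRCA → … → Fagus; the MRCA is the node subtending (((Mus,(Tsuga,Passer,Fagus)),((Gorilla,Sciurus),Shigella)),(Lutra,((Glossina,Larix),Mustela)),(Salmo,((Triticum,Carpinus),Anas))).
Branch lengths along that path: 0.26 + 0.26 + 0.03 + 0.01 + 0.25 + 0.28 + 0.04 + 0.14 = 1.27.

1.27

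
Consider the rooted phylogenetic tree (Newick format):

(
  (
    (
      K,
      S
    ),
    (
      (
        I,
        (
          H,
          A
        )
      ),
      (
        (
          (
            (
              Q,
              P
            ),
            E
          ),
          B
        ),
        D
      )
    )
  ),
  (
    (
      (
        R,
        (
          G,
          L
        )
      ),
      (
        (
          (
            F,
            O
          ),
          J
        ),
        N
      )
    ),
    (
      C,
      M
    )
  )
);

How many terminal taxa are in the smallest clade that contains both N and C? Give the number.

The MRCA of N and C is the node subtending (((R,(G,L)),(((F,O),J),N)),(C,M)).
That clade contains 9 terminal taxa: C, F, G, J, L, M, N, O, R.

9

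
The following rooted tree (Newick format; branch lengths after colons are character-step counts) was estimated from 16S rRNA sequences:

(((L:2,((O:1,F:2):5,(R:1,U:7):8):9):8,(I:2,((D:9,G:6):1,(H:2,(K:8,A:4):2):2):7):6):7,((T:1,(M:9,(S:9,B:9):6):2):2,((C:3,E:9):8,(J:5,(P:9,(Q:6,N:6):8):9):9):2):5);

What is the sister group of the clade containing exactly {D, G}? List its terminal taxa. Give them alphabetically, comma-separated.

The clade containing exactly {D, G} attaches to the tree at the node subtending ((D,G),(H,(K,A))).
The other lineage descending from that same node — the sister group — is (H,(K,A)); its 3 tips in alphabetical order are the answer.

A, H, K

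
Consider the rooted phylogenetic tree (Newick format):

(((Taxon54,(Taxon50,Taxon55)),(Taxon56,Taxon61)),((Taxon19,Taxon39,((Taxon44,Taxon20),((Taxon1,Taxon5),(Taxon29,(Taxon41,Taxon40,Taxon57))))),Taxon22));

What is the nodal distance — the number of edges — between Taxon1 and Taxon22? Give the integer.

6

The MRCA of Taxon1 and Taxon22 is the node subtending ((Taxon19,Taxon39,((Taxon44,Taxon20),((Taxon1,Taxon5),(Taxon29,(Taxon41,Taxon40,Taxon57))))),Taxon22).
From Taxon1 up to that node: 5 branches. From Taxon22 up to the same node: 1 branch. Total: 5 + 1 = 6.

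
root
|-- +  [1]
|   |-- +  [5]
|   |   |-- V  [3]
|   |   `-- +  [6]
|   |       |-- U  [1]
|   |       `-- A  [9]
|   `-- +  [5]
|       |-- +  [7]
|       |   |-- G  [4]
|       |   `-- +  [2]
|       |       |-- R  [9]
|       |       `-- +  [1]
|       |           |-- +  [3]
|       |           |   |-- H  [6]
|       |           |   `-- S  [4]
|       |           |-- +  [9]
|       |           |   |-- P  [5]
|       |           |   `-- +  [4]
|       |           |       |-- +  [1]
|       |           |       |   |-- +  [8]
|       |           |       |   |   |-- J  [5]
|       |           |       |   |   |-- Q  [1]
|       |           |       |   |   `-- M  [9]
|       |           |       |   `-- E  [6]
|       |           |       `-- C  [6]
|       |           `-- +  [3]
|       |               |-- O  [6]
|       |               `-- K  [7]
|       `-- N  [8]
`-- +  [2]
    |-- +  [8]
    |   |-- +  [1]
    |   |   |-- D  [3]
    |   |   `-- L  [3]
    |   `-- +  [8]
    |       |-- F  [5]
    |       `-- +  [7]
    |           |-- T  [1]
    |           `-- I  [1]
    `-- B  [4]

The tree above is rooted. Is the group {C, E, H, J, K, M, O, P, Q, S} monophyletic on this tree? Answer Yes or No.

Yes

The most recent common ancestor of these taxa subtends ((H,S),(P,(((J,Q,M),E),C)),(O,K)).
That clade has exactly 10 tips — every listed taxon and nothing else — so the group is monophyletic.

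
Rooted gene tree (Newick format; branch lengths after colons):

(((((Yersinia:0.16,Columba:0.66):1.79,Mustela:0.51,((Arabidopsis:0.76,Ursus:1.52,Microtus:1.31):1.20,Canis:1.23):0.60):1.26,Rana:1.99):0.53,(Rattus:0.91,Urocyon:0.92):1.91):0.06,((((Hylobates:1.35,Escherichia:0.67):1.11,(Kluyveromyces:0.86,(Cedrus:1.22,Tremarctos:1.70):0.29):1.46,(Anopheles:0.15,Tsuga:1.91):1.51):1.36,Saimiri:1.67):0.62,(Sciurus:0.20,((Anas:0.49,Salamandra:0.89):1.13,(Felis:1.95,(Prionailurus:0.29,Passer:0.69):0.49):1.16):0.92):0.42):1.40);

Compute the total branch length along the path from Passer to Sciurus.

The path runs Passer → … → MRCA → … → Sciurus; the MRCA is the node subtending (Sciurus,((Anas,Salamandra),(Felis,(Prionailurus,Passer)))).
Branch lengths along that path: 0.69 + 0.49 + 1.16 + 0.92 + 0.20 = 3.46.

3.46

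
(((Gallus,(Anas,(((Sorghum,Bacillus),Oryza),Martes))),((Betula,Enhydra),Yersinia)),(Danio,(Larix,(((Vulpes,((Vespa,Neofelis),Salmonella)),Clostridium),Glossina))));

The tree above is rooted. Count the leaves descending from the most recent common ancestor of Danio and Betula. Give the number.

17

The MRCA of Danio and Betula is the root, so the clade is the entire tree.
That clade contains 17 terminal taxa: Anas, Bacillus, Betula, Clostridium, Danio, Enhydra, Gallus, Glossina, Larix, Martes, Neofelis, Oryza, Salmonella, Sorghum, Vespa, Vulpes, Yersinia.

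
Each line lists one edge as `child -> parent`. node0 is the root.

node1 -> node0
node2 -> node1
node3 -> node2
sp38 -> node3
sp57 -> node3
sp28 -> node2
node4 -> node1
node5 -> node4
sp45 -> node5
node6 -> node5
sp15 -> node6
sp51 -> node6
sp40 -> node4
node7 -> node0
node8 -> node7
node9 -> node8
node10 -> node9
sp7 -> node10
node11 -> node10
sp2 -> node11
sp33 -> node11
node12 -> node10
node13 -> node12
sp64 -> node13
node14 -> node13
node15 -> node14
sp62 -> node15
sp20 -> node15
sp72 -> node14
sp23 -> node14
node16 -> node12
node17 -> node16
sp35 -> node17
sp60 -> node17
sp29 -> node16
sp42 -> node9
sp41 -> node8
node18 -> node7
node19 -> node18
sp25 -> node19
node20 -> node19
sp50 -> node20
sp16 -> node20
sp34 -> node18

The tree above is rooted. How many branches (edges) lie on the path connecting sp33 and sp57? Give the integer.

The MRCA of sp33 and sp57 is the root of the tree.
From sp33 up to that node: 6 branches. From sp57 up to the same node: 4 branches. Total: 6 + 4 = 10.

10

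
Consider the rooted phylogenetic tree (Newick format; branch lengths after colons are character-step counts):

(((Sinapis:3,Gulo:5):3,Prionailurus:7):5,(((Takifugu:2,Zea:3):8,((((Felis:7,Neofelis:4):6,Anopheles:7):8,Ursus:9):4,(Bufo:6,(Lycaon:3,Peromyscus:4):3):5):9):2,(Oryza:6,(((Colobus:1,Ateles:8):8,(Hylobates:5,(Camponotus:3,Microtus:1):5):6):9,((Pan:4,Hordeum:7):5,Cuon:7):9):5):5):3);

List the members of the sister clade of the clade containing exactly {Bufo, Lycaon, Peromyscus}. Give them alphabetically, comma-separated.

Anopheles, Felis, Neofelis, Ursus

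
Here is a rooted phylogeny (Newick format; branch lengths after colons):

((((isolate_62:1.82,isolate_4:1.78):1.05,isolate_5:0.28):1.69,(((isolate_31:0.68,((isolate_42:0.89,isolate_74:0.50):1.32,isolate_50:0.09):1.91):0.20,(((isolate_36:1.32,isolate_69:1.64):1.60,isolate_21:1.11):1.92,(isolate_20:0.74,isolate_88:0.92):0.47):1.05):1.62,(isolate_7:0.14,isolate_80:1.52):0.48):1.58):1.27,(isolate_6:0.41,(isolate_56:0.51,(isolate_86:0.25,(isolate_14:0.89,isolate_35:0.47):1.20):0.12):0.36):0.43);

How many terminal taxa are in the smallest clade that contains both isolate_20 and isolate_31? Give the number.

The MRCA of isolate_20 and isolate_31 is the node subtending ((isolate_31,((isolate_42,isolate_74),isolate_50)),(((isolate_36,isolate_69),isolate_21),(isolate_20,isolate_88))).
That clade contains 9 terminal taxa: isolate_20, isolate_21, isolate_31, isolate_36, isolate_42, isolate_50, isolate_69, isolate_74, isolate_88.

9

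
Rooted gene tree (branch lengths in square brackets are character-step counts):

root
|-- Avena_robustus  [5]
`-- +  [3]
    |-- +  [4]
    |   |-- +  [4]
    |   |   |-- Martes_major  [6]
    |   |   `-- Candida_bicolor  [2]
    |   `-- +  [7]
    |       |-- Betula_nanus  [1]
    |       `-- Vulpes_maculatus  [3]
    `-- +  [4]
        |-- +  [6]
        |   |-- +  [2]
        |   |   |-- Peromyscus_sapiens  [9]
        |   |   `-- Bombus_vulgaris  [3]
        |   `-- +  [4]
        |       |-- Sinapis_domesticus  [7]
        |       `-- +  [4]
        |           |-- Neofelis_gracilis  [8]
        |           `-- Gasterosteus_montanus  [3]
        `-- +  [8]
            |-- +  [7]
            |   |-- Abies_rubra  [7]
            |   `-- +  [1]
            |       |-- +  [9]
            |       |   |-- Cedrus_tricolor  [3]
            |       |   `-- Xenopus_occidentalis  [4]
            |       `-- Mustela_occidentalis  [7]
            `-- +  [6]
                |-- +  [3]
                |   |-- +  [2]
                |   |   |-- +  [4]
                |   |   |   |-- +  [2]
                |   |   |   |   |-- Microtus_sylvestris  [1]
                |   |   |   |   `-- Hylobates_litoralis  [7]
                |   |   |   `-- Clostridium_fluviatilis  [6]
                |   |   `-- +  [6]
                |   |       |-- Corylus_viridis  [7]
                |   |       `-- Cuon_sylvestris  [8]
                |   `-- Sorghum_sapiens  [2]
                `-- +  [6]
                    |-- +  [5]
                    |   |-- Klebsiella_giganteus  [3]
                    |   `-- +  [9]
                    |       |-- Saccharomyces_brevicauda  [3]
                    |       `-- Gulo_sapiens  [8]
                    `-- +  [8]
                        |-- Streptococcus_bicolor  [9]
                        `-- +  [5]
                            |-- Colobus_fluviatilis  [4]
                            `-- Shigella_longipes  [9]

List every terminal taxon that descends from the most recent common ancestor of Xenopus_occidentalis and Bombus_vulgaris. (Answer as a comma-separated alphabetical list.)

Abies_rubra, Bombus_vulgaris, Cedrus_tricolor, Clostridium_fluviatilis, Colobus_fluviatilis, Corylus_viridis, Cuon_sylvestris, Gasterosteus_montanus, Gulo_sapiens, Hylobates_litoralis, Klebsiella_giganteus, Microtus_sylvestris, Mustela_occidentalis, Neofelis_gracilis, Peromyscus_sapiens, Saccharomyces_brevicauda, Shigella_longipes, Sinapis_domesticus, Sorghum_sapiens, Streptococcus_bicolor, Xenopus_occidentalis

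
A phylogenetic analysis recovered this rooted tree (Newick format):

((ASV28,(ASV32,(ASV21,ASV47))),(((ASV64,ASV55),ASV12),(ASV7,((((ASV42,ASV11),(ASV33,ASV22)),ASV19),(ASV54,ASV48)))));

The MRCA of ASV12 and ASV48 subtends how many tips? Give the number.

11

The MRCA of ASV12 and ASV48 is the node subtending (((ASV64,ASV55),ASV12),(ASV7,((((ASV42,ASV11),(ASV33,ASV22)),ASV19),(ASV54,ASV48)))).
That clade contains 11 terminal taxa: ASV11, ASV12, ASV19, ASV22, ASV33, ASV42, ASV48, ASV54, ASV55, ASV64, ASV7.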